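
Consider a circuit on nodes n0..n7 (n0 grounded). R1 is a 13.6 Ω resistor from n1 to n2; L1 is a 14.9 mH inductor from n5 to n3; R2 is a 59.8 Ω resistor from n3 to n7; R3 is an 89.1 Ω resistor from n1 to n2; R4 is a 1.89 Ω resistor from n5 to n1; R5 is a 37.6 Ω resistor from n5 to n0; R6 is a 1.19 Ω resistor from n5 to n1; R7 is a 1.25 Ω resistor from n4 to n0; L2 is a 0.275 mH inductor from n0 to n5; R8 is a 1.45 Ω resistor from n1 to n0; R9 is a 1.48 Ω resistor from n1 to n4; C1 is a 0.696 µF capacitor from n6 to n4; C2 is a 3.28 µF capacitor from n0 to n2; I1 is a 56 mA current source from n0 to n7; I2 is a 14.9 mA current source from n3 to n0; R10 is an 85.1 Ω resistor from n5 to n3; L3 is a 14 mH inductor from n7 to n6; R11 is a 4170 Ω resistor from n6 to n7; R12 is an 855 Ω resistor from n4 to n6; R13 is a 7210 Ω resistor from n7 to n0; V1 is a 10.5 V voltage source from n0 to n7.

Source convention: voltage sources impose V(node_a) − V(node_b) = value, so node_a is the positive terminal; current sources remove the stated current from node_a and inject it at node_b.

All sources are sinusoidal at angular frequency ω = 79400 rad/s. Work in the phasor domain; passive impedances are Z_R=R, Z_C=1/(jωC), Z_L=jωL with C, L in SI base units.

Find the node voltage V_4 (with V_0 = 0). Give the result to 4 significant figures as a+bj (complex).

-0.03242+0.007977j V

Element admittances at ω=79400 rad/s:
  Y(R1) = 0.07353+0.000j S between n1,n2
  Y(L1) = 0.000-0.0008453j S between n5,n3
  Y(R2) = 0.01672+0.000j S between n3,n7
  Y(R3) = 0.01122+0.000j S between n1,n2
  Y(R4) = 0.5291+0.000j S between n5,n1
  Y(R5) = 0.02660+0.000j S between n5,n0
  Y(R6) = 0.8403+0.000j S between n5,n1
  Y(R7) = 0.8000+0.000j S between n4,n0
  Y(L2) = 0.000-0.04580j S between n0,n5
  Y(R8) = 0.6897+0.000j S between n1,n0
  Y(R9) = 0.6757+0.000j S between n1,n4
  Y(C1) = 0.000+0.05526j S between n6,n4
  Y(C2) = 0.000+0.2604j S between n0,n2
  I1: injects 0.056 A into n7 (from n0)
  I2: injects 0.0149 A into n0 (from n3)
  Y(R10) = 0.01175+0.000j S between n5,n3
  Y(L3) = 0.000-0.0008996j S between n7,n6
  Y(R11) = 0.0002398+0.000j S between n6,n7
  Y(R12) = 0.001170+0.000j S between n4,n6
  Y(R13) = 0.0001387+0.000j S between n7,n0
  V1: constraint V(n0)−V(n7) = 10.5
Assemble and solve the 8×8 MNA system:
  V(n1)=-0.06695+0.003277j  V(n2)=-0.005447+0.02001j  V(n3)=-6.734-0.1957j  V(n4)=-0.03242+0.007977j  V(n5)=-0.1215+0.001572j  V(n6)=0.1394+0.05874j  V(n7)=-10.50+0.000j
  i(V1)=-0.1230+0.01283j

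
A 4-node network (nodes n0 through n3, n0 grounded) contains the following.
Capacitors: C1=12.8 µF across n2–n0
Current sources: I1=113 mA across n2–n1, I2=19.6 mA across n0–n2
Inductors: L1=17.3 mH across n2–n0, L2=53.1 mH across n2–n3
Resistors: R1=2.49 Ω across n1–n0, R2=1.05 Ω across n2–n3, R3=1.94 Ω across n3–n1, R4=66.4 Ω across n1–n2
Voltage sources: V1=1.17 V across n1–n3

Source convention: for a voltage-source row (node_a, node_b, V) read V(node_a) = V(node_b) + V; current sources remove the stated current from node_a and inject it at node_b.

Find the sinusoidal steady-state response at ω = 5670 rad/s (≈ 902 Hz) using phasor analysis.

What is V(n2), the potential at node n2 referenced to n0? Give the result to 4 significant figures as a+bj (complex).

-1.145+0.2514j V

Apply KCL at each of the 3 non-ground nodes and solve the resulting linear system.
Node n1: branches {I1, R1, R3, R4, V1} → V_1 = 0.08785+0.1778j
Node n2: branches {C1, I1, L1, L2, R2, R4, I2} → V_2 = -1.145+0.2514j
Node n3: branches {L2, R2, R3, V1} → V_3 = -1.082+0.1778j
Source currents: i(V1)=-0.5439-0.07029j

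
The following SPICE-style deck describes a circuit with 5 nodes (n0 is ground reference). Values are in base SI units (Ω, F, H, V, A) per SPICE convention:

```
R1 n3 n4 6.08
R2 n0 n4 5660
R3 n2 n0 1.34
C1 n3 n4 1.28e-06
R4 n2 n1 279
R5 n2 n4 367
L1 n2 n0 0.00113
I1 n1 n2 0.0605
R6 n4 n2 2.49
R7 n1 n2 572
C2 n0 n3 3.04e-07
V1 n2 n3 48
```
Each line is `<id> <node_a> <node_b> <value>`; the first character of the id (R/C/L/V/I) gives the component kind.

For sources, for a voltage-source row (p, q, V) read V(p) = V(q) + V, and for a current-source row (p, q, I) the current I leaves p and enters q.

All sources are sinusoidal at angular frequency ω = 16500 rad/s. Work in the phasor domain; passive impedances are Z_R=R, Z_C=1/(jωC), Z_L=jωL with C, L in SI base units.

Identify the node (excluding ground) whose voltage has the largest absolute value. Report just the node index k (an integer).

3

MNA unknowns: 4 node voltages V₁..V_4 plus 1 source current (V1)
R1: Y=0.1645+0.000j on G[3,4]
R2: Y=0.0001767+0.000j on G[0,4]
R3: Y=0.7463+0.000j on G[2,0]
C1: Y=0.000+0.02112j on G[3,4]
R4: Y=0.003584+0.000j on G[2,1]
R5: Y=0.002725+0.000j on G[2,4]
L1: Y=0.000-0.05363j on G[2,0]
I1: z[1]−=0.0605, z[2]+=0.0605
R6: Y=0.4016+0.000j on G[4,2]
R7: Y=0.001748+0.000j on G[1,2]
C2: Y=0.000+0.005016j on G[0,3]
V1: row V2−V3=48, i_V1 at 2,3
solve → V1=-11.36+0.3217j, V2=-0.01766+0.3217j, V3=-48.02+0.3217j, V4=-13.94-0.9433j
aux → i_V1=-5.633-0.7525j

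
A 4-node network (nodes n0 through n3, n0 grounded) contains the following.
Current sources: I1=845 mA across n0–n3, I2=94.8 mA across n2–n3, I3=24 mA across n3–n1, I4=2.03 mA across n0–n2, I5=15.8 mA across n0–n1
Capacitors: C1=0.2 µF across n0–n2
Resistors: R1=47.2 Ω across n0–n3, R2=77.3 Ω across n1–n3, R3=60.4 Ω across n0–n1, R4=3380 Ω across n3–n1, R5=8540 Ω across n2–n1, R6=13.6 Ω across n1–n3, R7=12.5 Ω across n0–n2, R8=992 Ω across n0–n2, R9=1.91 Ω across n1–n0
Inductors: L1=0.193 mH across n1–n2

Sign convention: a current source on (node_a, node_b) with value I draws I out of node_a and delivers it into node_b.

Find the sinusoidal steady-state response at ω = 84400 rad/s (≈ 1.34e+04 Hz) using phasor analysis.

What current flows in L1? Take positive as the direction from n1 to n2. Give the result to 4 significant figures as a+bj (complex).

Element admittances at ω=84400 rad/s:
  I1: injects 0.845 A into n3 (from n0)
  Y(C1) = 0.000+0.01688j S between n0,n2
  Y(R1) = 0.02119+0.000j S between n0,n3
  Y(R2) = 0.01294+0.000j S between n1,n3
  Y(R3) = 0.01656+0.000j S between n0,n1
  Y(R4) = 0.0002959+0.000j S between n3,n1
  I2: injects 0.0948 A into n3 (from n2)
  Y(R5) = 0.0001171+0.000j S between n2,n1
  Y(R6) = 0.07353+0.000j S between n1,n3
  Y(R7) = 0.08000+0.000j S between n0,n2
  I3: injects 0.024 A into n1 (from n3)
  I4: injects 0.00203 A into n2 (from n0)
  Y(R8) = 0.001008+0.000j S between n0,n2
  Y(R9) = 0.5236+0.000j S between n1,n0
  Y(L1) = 0.000-0.06139j S between n1,n2
  I5: injects 0.0158 A into n1 (from n0)
Assemble and solve the 3×3 MNA system:
  V(n1)=1.246+0.1785j  V(n2)=-0.3763-1.149j  V(n3)=9.485+0.1434j

0.08150-0.09959j A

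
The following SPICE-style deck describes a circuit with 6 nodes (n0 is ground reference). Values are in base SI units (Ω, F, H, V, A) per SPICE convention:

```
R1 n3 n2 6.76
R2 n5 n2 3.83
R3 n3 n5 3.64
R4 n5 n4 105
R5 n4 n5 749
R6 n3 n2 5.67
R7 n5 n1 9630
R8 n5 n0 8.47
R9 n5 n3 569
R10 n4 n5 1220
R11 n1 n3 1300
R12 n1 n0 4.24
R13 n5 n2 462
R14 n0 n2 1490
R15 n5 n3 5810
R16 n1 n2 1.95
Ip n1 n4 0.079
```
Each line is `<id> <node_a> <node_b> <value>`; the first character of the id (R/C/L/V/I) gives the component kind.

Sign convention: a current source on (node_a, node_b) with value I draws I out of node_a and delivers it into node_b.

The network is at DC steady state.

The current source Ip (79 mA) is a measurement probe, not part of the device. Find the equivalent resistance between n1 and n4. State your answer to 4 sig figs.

MNA unknowns: 5 node voltages V₁..V_5
R1: Y=0.1479 on G[3,2]
R2: Y=0.2611 on G[5,2]
R3: Y=0.2747 on G[3,5]
R4: Y=0.009524 on G[5,4]
R5: Y=0.001335 on G[4,5]
R6: Y=0.1764 on G[3,2]
R7: Y=0.0001038 on G[5,1]
R8: Y=0.1181 on G[5,0]
R9: Y=0.001757 on G[5,3]
R10: Y=0.0008197 on G[4,5]
R11: Y=0.0007692 on G[1,3]
R12: Y=0.2358 on G[1,0]
R13: Y=0.002165 on G[5,2]
R14: Y=0.0006711 on G[0,2]
R15: Y=0.0001721 on G[5,3]
R16: Y=0.5128 on G[1,2]
Ip: z[1]−=0.079, z[4]+=0.079
solve → V1=-0.08568, V2=0.02865, V3=0.09395, V4=6.935, V5=0.1710

R_eq = 88.88 Ω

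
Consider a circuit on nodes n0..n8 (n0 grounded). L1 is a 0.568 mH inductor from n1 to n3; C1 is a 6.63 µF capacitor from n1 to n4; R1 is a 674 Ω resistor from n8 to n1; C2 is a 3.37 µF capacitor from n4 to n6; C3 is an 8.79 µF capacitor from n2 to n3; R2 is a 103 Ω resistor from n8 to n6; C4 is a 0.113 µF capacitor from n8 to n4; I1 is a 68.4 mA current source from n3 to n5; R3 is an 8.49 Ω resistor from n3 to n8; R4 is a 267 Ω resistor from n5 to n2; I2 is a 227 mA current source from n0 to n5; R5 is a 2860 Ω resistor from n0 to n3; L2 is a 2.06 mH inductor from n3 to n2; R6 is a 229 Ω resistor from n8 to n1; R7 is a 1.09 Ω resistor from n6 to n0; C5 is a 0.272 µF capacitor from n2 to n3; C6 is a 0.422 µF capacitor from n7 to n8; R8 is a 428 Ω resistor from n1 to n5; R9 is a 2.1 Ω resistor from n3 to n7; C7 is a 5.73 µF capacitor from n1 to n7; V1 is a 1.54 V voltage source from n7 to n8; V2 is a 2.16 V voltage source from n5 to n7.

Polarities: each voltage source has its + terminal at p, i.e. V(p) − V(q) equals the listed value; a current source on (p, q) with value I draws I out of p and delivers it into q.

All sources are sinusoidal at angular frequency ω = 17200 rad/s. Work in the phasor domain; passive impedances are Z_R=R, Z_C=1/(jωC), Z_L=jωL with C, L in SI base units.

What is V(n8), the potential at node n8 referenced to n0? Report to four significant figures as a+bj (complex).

6.523-4.318j V

MNA unknowns: 8 node voltages V₁..V_8 plus 2 source currents (V1, V2)
L1: Y=0.000-0.1024j on G[1,3]
C1: Y=0.000+0.1140j on G[1,4]
R1: Y=0.001484+0.000j on G[8,1]
C2: Y=0.000+0.05796j on G[4,6]
C3: Y=0.000+0.1512j on G[2,3]
R2: Y=0.009709+0.000j on G[8,6]
C4: Y=0.000+0.001944j on G[8,4]
I1: z[3]−=0.0684, z[5]+=0.0684
R3: Y=0.1178+0.000j on G[3,8]
R4: Y=0.003745+0.000j on G[5,2]
I2: z[0]−=0.227, z[5]+=0.227
R5: Y=0.0003497+0.000j on G[0,3]
L2: Y=0.000-0.02822j on G[3,2]
R6: Y=0.004367+0.000j on G[8,1]
R7: Y=0.9174+0.000j on G[6,0]
C5: Y=0.000+0.004678j on G[2,3]
C6: Y=0.000+0.007258j on G[7,8]
R8: Y=0.002336+0.000j on G[1,5]
R9: Y=0.4762+0.000j on G[3,7]
C7: Y=0.000+0.09856j on G[1,7]
V1: row V7−V8=1.54, i_V1 at 7,8
V2: row V5−V7=2.16, i_V2 at 5,7
solve → V1=1.271-4.226j, V2=7.459-3.332j, V3=7.488-3.251j, V4=0.9877-2.818j, V5=10.22-4.318j, V6=0.2446+0.001239j, V7=8.063-4.318j, V8=6.523-4.318j
aux → i_V1=-0.01901-0.1686j, i_V2=0.2641+0.003909j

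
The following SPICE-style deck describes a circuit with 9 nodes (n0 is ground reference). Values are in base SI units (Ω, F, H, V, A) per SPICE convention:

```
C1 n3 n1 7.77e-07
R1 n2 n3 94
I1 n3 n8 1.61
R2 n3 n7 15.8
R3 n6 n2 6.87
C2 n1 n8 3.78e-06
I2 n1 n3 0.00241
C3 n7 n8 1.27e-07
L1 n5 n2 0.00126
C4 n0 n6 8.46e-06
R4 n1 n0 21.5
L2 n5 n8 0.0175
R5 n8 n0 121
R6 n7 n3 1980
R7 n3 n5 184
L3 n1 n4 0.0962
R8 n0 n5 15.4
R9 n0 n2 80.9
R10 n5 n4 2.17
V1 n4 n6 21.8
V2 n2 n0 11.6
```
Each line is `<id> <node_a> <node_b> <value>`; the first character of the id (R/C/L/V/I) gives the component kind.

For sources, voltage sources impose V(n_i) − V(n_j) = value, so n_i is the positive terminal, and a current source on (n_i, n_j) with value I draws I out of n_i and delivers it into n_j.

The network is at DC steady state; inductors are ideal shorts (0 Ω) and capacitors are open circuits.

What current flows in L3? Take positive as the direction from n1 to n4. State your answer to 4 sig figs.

-0.7294 A

Apply KCL at each of the 8 non-ground nodes and solve the resulting linear system.
Node n1: branches {C1, C2, I2, R4, L3} → V_1 = 15.63
Node n2: branches {R1, R3, L1, R9, V2} → V_2 = 11.60
Node n3: branches {C1, R1, I1, R2, I2, R6, R7} → V_3 = -88.42
Node n4: branches {L3, R10, V1} → V_4 = 15.63
Node n5: branches {L1, L2, R7, R8, R10} → V_5 = 11.60
Node n6: branches {R3, C4, V1} → V_6 = -6.170
Node n7: branches {R2, C3, R6} → V_7 = -88.42
Node n8: branches {I1, C2, C3, L2, R5} → V_8 = 11.60
Source currents: i(L1)=2.075, i(L2)=-1.514, i(L3)=-0.7294, i(V1)=-2.587, i(V2)=-1.719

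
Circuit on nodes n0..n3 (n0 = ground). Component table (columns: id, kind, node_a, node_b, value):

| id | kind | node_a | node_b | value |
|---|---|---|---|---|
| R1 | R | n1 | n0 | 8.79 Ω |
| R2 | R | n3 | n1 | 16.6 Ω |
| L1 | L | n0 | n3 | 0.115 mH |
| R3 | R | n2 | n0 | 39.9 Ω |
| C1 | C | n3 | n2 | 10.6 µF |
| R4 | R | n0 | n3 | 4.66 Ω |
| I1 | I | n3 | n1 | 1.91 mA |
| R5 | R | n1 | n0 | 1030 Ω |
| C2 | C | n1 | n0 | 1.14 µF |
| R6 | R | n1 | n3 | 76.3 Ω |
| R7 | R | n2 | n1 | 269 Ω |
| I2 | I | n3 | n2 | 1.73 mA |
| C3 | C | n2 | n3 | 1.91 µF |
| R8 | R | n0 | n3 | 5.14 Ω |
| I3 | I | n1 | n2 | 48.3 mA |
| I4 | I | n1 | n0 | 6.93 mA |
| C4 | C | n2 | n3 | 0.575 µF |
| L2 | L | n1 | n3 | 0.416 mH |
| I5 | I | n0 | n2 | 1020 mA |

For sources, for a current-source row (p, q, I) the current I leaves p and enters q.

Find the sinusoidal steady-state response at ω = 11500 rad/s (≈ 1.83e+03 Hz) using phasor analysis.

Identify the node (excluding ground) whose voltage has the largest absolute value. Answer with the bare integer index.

2

Apply KCL at each of the 3 non-ground nodes and solve the resulting linear system.
Node n1: branches {R1, R2, I1, R5, C2, R6, R7, I3, I4, L2} → V_1 = 0.5735+0.4019j
Node n2: branches {R3, C1, R7, I2, C3, I3, C4, I5} → V_2 = 1.539-5.844j
Node n3: branches {R2, L1, C1, R4, I1, R6, I2, C3, R8, C4, L2} → V_3 = 0.4109+0.9864j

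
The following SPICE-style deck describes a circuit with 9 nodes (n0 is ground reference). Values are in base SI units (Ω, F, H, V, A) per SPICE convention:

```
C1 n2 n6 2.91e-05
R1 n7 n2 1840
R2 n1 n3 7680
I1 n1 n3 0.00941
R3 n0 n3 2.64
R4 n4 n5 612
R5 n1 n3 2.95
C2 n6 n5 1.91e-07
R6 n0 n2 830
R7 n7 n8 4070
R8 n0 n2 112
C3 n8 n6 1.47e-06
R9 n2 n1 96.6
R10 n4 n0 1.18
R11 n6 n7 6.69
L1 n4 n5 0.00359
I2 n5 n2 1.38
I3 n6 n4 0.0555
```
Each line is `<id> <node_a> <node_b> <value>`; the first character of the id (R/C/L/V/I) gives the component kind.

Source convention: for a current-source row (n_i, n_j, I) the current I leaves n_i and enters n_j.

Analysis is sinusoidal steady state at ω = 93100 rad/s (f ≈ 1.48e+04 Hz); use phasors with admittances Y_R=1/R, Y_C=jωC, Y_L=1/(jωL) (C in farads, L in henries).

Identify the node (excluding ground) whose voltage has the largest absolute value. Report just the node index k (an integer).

Element admittances at ω=93100 rad/s:
  Y(C1) = 0.000+2.709j S between n2,n6
  Y(R1) = 0.0005435+0.000j S between n7,n2
  Y(R2) = 0.0001302+0.000j S between n1,n3
  I1: injects 0.00941 A into n3 (from n1)
  Y(R3) = 0.3788+0.000j S between n0,n3
  Y(R4) = 0.001634+0.000j S between n4,n5
  Y(R5) = 0.3390+0.000j S between n1,n3
  Y(C2) = 0.000+0.01778j S between n6,n5
  Y(R6) = 0.001205+0.000j S between n0,n2
  Y(R7) = 0.0002457+0.000j S between n7,n8
  Y(R8) = 0.008929+0.000j S between n0,n2
  Y(C3) = 0.000+0.1369j S between n8,n6
  Y(R9) = 0.01035+0.000j S between n2,n1
  Y(R10) = 0.8475+0.000j S between n4,n0
  Y(R11) = 0.1495+0.000j S between n6,n7
  Y(L1) = 0.000-0.002992j S between n4,n5
  I2: injects 1.38 A into n2 (from n5)
  I3: injects 0.0555 A into n4 (from n6)
Assemble and solve the 8×8 MNA system:
  V(n1)=-0.7180-0.5540j  V(n2)=-12.65-10.13j  V(n3)=-0.3260-0.2617j  V(n4)=0.2970+0.2381j  V(n5)=-24.07+79.11j  V(n6)=-12.72-9.528j  V(n7)=-12.72-9.530j  V(n8)=-12.72-9.528j

5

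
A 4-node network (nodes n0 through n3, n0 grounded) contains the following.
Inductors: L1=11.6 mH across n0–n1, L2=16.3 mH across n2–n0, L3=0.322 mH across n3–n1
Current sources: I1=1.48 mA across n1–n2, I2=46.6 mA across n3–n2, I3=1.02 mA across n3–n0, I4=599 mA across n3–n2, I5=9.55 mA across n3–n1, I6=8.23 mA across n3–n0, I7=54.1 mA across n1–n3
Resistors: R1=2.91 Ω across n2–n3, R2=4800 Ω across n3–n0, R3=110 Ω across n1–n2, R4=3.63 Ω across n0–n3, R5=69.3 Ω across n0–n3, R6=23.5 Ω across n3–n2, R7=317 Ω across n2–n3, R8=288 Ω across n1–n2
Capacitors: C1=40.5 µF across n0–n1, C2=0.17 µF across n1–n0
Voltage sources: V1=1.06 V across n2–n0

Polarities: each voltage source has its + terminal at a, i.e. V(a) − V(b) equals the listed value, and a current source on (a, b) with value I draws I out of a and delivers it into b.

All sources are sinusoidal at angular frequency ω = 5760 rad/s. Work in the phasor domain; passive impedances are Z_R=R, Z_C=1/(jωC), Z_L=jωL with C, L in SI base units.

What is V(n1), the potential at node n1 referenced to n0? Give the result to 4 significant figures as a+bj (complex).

Apply KCL at each of the 3 non-ground nodes and solve the resulting linear system.
Node n1: branches {L1, I1, C1, R3, I5, R8, C2, I7, L3} → V_1 = -0.4622+0.1623j
Node n2: branches {L2, I1, I2, R1, R3, I4, R6, R7, R8, V1} → V_2 = 1.060+0.000j
Node n3: branches {I2, R1, R2, I3, R4, R5, I4, R6, R7, I5, I6, I7, L3} → V_3 = -0.2780+0.1462j
Source currents: i(V1)=0.1070+0.07025j

-0.4622+0.1623j V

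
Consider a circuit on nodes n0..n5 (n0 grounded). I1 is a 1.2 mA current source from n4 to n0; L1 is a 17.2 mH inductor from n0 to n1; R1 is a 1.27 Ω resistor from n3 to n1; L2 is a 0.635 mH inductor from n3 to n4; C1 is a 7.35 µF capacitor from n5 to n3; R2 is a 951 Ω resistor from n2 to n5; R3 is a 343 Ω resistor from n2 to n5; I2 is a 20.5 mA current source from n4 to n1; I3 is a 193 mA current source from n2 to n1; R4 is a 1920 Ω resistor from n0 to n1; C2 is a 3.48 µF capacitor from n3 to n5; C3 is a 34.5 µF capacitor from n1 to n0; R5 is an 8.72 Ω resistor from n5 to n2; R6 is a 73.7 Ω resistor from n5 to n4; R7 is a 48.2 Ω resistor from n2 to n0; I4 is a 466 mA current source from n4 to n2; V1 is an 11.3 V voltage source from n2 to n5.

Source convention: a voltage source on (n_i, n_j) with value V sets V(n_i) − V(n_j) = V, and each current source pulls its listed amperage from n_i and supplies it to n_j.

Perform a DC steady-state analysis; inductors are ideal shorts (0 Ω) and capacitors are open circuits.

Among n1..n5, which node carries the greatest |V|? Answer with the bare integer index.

2

Apply KCL at each of the 5 non-ground nodes and solve the resulting linear system.
Node n1: branches {L1, R1, I2, I3, R4, C3} → V_1 = 0.000
Node n2: branches {R2, R3, I3, R5, R7, I4, V1} → V_2 = 12.19
Node n3: branches {R1, L2, C1, C2} → V_3 = -0.5938
Node n4: branches {I1, L2, I2, R6, I4} → V_4 = -0.5938
Node n5: branches {C1, R2, R3, C2, R5, R6, V1} → V_5 = 0.8889
Source currents: i(L1)=0.2541, i(L2)=0.4676, i(V1)=-1.321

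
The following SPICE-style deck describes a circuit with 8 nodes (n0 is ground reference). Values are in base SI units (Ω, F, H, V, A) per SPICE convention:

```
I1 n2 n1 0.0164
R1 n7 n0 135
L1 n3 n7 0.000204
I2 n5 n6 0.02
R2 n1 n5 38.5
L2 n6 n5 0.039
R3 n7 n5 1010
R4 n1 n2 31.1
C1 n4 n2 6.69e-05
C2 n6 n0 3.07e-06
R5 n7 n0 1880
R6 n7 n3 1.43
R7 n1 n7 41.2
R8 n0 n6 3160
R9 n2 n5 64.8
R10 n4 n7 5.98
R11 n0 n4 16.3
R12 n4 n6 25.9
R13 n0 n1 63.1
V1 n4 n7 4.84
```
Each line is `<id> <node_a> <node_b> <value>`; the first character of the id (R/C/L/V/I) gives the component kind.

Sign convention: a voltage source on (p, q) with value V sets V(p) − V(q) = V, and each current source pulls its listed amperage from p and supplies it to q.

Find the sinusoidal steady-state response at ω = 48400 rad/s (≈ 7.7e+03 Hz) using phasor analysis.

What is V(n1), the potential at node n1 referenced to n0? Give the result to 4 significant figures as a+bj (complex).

Element admittances at ω=48400 rad/s:
  I1: injects 0.0164 A into n1 (from n2)
  Y(R1) = 0.007407+0.000j S between n7,n0
  Y(L1) = 0.000-0.1013j S between n3,n7
  I2: injects 0.02 A into n6 (from n5)
  Y(R2) = 0.02597+0.000j S between n1,n5
  Y(L2) = 0.000-0.0005298j S between n6,n5
  Y(R3) = 0.0009901+0.000j S between n7,n5
  Y(R4) = 0.03215+0.000j S between n1,n2
  Y(C1) = 0.000+3.238j S between n4,n2
  Y(C2) = 0.000+0.1486j S between n6,n0
  Y(R5) = 0.0005319+0.000j S between n7,n0
  Y(R6) = 0.6993+0.000j S between n7,n3
  Y(R7) = 0.02427+0.000j S between n1,n7
  Y(R8) = 0.0003165+0.000j S between n0,n6
  Y(R9) = 0.01543+0.000j S between n2,n5
  Y(R10) = 0.1672+0.000j S between n4,n7
  Y(R11) = 0.06135+0.000j S between n0,n4
  Y(R12) = 0.03861+0.000j S between n4,n6
  Y(R13) = 0.01585+0.000j S between n0,n1
  V1: constraint V(n4)−V(n7) = 4.84
Assemble and solve the 8×8 MNA system:
  V(n1)=-1.130-0.05189j  V(n2)=0.3505-0.04842j  V(n3)=-4.489-0.07530j  V(n4)=0.3507-0.07530j  V(n5)=-1.143-0.06597j  V(n6)=0.04111-0.2155j  V(n7)=-4.489-0.07530j
  i(V1)=-0.9299-0.001175j

-1.130-0.05189j V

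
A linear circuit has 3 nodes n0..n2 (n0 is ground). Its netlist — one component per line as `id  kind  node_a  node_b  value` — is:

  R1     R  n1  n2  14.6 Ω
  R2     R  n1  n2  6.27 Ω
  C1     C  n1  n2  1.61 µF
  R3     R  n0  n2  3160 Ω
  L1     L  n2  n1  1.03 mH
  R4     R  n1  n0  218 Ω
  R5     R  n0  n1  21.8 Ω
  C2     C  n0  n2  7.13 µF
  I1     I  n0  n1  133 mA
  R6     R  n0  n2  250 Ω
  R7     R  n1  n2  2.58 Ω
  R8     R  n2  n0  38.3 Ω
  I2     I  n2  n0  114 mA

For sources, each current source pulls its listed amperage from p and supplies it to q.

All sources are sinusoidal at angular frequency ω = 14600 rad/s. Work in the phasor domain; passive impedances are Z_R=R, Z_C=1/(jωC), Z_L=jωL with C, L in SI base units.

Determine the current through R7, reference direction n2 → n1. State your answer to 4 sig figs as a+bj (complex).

-0.07588-0.006620j A

Apply KCL at each of the 2 non-ground nodes and solve the resulting linear system.
Node n1: branches {R1, R2, C1, L1, R4, R5, I1, R7} → V_1 = 0.2331-0.04157j
Node n2: branches {R1, R2, C1, R3, L1, C2, R6, R7, R8, I2} → V_2 = 0.03729-0.05865j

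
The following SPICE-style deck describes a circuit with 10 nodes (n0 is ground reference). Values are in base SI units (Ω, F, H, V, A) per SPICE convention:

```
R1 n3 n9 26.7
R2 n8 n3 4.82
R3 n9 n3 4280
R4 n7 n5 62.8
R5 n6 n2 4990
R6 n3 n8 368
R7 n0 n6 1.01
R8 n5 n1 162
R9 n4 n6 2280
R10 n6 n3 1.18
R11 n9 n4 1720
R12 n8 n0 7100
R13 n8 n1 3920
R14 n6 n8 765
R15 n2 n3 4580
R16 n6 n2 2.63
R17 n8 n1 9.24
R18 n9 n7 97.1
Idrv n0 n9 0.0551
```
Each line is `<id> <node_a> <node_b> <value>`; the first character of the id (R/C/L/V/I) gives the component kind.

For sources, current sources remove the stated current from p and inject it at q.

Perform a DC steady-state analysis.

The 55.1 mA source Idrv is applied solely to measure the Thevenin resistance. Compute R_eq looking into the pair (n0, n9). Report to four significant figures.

R_eq = 26.61 Ω

Element admittances at DC:
  Y(R1) = 0.03745 S between n3,n9
  Y(R2) = 0.2075 S between n8,n3
  Y(R3) = 0.0002336 S between n9,n3
  Y(R4) = 0.01592 S between n7,n5
  Y(R5) = 0.0002004 S between n6,n2
  Y(R6) = 0.002717 S between n3,n8
  Y(R7) = 0.9901 S between n0,n6
  Y(R8) = 0.006173 S between n5,n1
  Y(R9) = 0.0004386 S between n4,n6
  Y(R10) = 0.8475 S between n6,n3
  Y(R11) = 0.0005814 S between n9,n4
  Y(R12) = 0.0001408 S between n8,n0
  Y(R13) = 0.0002551 S between n8,n1
  Y(R14) = 0.001307 S between n6,n8
  Y(R15) = 0.0002183 S between n2,n3
  Y(R16) = 0.3802 S between n6,n2
  Y(R17) = 0.1082 S between n8,n1
  Y(R18) = 0.01030 S between n9,n7
  Idrv: injects 0.0551 A into n9 (from n0)
Assemble and solve the 9×9 MNA system:
  V(n1)=0.1755  V(n2)=0.05567  V(n3)=0.1201  V(n4)=0.8597  V(n5)=0.8251  V(n6)=0.05563  V(n7)=1.077  V(n8)=0.1385  V(n9)=1.466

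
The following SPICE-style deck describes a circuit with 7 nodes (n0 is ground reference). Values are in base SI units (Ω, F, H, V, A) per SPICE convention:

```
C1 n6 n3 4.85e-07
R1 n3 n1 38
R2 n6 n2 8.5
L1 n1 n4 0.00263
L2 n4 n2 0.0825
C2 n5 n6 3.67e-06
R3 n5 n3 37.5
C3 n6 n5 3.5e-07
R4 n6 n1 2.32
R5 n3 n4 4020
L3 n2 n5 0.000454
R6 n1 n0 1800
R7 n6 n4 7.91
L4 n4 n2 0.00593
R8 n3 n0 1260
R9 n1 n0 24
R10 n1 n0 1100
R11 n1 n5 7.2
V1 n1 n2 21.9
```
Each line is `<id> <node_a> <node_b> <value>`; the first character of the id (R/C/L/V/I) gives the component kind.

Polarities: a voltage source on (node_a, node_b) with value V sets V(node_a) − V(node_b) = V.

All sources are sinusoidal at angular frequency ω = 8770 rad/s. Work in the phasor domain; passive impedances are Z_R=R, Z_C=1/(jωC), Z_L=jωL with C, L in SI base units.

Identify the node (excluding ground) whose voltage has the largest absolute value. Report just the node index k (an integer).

2

MNA unknowns: 6 node voltages V₁..V_6 plus 1 source current (V1)
C1: Y=0.000+0.004253j on G[6,3]
R1: Y=0.02632+0.000j on G[3,1]
R2: Y=0.1176+0.000j on G[6,2]
L1: Y=0.000-0.04336j on G[1,4]
L2: Y=0.000-0.001382j on G[4,2]
C2: Y=0.000+0.03219j on G[5,6]
R3: Y=0.02667+0.000j on G[5,3]
C3: Y=0.000+0.003069j on G[6,5]
R4: Y=0.4310+0.000j on G[6,1]
R5: Y=0.0002488+0.000j on G[3,4]
L3: Y=0.000-0.2512j on G[2,5]
R6: Y=0.0005556+0.000j on G[1,0]
R7: Y=0.1264+0.000j on G[6,4]
L4: Y=0.000-0.01923j on G[4,2]
R8: Y=0.0007937+0.000j on G[3,0]
R9: Y=0.04167+0.000j on G[1,0]
R10: Y=0.0009091+0.000j on G[1,0]
R11: Y=0.1389+0.000j on G[1,5]
V1: row V1−V2=21.9, i_V1 at 1,2
solve → V1=0.1371-0.1071j, V2=-21.76-0.1071j, V3=-7.448+5.822j, V4=-5.512+0.07402j, V5=-16.21+11.58j, V6=-5.416-0.6494j
aux → i_V1=-4.861+1.795j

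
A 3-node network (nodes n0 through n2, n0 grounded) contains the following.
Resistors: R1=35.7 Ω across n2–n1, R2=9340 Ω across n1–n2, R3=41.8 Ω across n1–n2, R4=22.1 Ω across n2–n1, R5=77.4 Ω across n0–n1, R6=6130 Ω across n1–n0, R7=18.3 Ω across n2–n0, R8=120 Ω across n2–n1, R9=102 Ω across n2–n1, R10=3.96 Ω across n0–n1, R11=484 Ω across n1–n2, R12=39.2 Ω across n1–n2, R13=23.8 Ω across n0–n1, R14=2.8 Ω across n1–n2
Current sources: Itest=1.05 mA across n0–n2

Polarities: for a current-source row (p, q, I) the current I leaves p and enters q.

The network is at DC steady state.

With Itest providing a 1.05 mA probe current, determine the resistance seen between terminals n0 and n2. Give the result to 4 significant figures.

Element admittances at DC:
  Y(R1) = 0.02801 S between n2,n1
  Y(R2) = 0.0001071 S between n1,n2
  Y(R3) = 0.02392 S between n1,n2
  Y(R4) = 0.04525 S between n2,n1
  Y(R5) = 0.01292 S between n0,n1
  Y(R6) = 0.0001631 S between n1,n0
  Y(R7) = 0.05464 S between n2,n0
  Y(R8) = 0.008333 S between n2,n1
  Y(R9) = 0.009804 S between n2,n1
  Y(R10) = 0.2525 S between n0,n1
  Y(R11) = 0.002066 S between n1,n2
  Y(R12) = 0.02551 S between n1,n2
  Y(R13) = 0.04202 S between n0,n1
  Y(R14) = 0.3571 S between n1,n2
  Itest: injects 0.00105 A into n2 (from n0)
Assemble and solve the 2×2 MNA system:
  V(n1)=0.002652  V(n2)=0.004284

R_eq = 4.080 Ω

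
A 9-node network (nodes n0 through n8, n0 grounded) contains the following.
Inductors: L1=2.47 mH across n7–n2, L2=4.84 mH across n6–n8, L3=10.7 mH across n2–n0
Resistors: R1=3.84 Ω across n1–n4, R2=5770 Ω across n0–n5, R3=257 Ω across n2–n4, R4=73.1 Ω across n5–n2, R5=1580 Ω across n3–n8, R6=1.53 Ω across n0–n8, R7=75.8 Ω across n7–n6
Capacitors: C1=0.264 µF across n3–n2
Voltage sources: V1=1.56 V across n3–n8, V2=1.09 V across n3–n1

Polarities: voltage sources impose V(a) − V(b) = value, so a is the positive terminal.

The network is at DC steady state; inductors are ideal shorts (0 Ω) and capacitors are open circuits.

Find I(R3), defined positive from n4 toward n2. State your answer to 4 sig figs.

Apply KCL at each of the 8 non-ground nodes and solve the resulting linear system.
Node n1: branches {R1, V2} → V_1 = 0.4673
Node n2: branches {L1, R3, R4, C1, L3} → V_2 = 0.000
Node n3: branches {C1, R5, V1, V2} → V_3 = 1.557
Node n4: branches {R1, R3} → V_4 = 0.4604
Node n5: branches {R2, R4} → V_5 = 0.000
Node n6: branches {L2, R7} → V_6 = -0.002687
Node n7: branches {L1, R7} → V_7 = 0.000
Node n8: branches {R5, R6, L2, V1} → V_8 = -0.002687
Source currents: i(L1)=-3.545e-05, i(L2)=3.545e-05, i(L3)=0.001756, i(V1)=-0.002779, i(V2)=0.001792

0.001792 A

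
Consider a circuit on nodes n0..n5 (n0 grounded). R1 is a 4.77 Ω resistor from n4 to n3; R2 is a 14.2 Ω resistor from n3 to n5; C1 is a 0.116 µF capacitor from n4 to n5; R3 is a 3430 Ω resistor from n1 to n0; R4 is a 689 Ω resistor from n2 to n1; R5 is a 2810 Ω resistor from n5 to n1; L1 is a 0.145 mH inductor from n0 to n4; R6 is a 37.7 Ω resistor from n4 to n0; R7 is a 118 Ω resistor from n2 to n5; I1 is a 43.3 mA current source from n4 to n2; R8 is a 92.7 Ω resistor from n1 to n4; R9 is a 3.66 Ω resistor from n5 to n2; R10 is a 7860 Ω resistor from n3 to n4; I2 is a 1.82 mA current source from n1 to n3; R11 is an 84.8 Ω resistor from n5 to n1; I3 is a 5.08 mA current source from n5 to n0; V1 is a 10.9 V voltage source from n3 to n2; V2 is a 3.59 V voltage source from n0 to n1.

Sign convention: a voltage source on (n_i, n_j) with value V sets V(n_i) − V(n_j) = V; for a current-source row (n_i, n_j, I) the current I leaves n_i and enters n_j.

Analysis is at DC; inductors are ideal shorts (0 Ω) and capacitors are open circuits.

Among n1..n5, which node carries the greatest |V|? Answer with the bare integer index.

2

Apply KCL at each of the 5 non-ground nodes and solve the resulting linear system.
Node n1: branches {R3, R4, R5, R8, I2, R11, V2} → V_1 = -3.590
Node n2: branches {R4, R7, I1, R9, V1} → V_2 = -10.40
Node n3: branches {R1, R2, R10, I2, V1} → V_3 = 0.4981
Node n4: branches {R1, C1, L1, R6, I1, R8, R10} → V_4 = 0.000
Node n5: branches {R2, C1, R5, R7, R9, R11, I3} → V_5 = -8.081
Source currents: i(L1)=-0.02246, i(V1)=-0.7069, i(V2)=0.02650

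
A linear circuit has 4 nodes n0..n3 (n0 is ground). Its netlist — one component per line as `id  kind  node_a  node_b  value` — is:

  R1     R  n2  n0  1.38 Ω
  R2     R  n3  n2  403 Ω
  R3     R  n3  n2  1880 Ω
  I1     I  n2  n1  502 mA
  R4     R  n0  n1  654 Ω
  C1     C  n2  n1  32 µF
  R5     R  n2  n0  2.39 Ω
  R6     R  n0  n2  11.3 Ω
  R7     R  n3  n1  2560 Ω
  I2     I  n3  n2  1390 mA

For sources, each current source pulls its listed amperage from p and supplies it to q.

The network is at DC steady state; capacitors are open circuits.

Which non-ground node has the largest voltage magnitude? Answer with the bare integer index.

3

Apply KCL at each of the 3 non-ground nodes and solve the resulting linear system.
Node n1: branches {I1, R4, C1, R7} → V_1 = 182.6
Node n2: branches {R1, R2, R3, I1, C1, R5, R6, I2} → V_2 = -0.2268
Node n3: branches {R2, R3, R7, I2} → V_3 = -387.6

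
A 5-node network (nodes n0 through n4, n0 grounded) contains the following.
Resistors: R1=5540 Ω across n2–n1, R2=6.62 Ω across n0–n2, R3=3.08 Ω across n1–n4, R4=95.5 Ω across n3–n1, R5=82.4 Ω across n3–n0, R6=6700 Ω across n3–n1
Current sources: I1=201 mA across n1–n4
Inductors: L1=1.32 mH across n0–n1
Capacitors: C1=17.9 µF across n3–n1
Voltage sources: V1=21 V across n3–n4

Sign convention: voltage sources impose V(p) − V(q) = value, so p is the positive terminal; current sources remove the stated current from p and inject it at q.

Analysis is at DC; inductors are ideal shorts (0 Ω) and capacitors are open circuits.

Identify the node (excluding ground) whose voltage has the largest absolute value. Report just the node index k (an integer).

Element admittances at DC:
  Y(R1) = 0.0001805 S between n2,n1
  Y(R2) = 0.1511 S between n0,n2
  Y(R3) = 0.3247 S between n1,n4
  Y(R4) = 0.01047 S between n3,n1
  I1: injects 0.201 A into n4 (from n1)
  Y(R5) = 0.01214 S between n3,n0
  L1: short n0↔n1 (DC inductor)
  Y(C1) = 0.000 S between n3,n1
  Y(R6) = 0.0001493 S between n3,n1
  V1: constraint V(n3)−V(n4) = 21
Assemble and solve the 6×6 MNA system:
  V(n1)=0.000  V(n2)=0.000  V(n3)=20.20  V(n4)=-0.7969
  i(L1)=0.2452  i(V1)=-0.4597

3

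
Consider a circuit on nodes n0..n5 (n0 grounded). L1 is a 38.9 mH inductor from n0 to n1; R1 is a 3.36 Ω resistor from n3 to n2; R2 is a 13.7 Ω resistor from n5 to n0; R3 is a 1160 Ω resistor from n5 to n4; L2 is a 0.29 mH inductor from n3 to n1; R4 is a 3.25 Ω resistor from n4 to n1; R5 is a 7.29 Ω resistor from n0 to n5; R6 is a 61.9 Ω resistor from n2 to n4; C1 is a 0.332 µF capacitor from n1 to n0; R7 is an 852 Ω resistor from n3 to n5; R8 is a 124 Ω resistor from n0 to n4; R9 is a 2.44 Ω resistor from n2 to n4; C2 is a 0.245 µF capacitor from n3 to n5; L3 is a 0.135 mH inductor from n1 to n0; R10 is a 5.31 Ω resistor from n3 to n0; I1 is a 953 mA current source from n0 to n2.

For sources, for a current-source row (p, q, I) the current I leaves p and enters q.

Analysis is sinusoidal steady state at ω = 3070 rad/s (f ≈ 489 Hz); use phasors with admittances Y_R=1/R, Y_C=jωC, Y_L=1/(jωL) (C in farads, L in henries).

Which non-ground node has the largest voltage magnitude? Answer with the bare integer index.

2

MNA unknowns: 5 node voltages V₁..V_5
L1: Y=0.000-0.008374j on G[0,1]
R1: Y=0.2976+0.000j on G[3,2]
R2: Y=0.07299+0.000j on G[5,0]
R3: Y=0.0008621+0.000j on G[5,4]
L2: Y=0.000-1.123j on G[3,1]
R4: Y=0.3077+0.000j on G[4,1]
R5: Y=0.1372+0.000j on G[0,5]
R6: Y=0.01616+0.000j on G[2,4]
C1: Y=0.000+0.001019j on G[1,0]
R7: Y=0.001174+0.000j on G[3,5]
R8: Y=0.008065+0.000j on G[0,4]
R9: Y=0.4098+0.000j on G[2,4]
C2: Y=0.000+0.0007521j on G[3,5]
L3: Y=0.000-2.413j on G[1,0]
R10: Y=0.1883+0.000j on G[3,0]
I1: z[0]−=0.953, z[2]+=0.953
solve → V1=0.06735+0.3693j, V2=2.172+0.6542j, V3=0.2560+0.8344j, V4=1.274+0.5283j, V5=0.003662+0.007656j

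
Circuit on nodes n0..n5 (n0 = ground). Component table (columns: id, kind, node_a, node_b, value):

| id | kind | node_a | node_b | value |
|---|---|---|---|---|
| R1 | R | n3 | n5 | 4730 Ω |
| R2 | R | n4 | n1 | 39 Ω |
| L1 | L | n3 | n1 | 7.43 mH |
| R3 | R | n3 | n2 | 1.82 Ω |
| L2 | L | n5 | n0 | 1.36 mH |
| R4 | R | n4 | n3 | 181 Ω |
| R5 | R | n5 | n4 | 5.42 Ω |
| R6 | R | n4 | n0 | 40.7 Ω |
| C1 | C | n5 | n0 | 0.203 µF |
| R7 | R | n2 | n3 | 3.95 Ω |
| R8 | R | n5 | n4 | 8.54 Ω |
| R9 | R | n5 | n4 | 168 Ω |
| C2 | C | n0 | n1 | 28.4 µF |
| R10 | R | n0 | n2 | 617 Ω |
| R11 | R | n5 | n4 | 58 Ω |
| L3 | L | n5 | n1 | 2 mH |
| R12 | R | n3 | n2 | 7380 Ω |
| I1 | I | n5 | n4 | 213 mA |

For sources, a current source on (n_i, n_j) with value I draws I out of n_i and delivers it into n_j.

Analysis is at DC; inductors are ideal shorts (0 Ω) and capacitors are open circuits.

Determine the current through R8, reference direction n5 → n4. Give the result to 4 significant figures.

Element admittances at DC:
  Y(R1) = 0.0002114 S between n3,n5
  Y(R2) = 0.02564 S between n4,n1
  L1: short n3↔n1 (DC inductor)
  Y(R3) = 0.5495 S between n3,n2
  L2: short n5↔n0 (DC inductor)
  Y(R4) = 0.005525 S between n4,n3
  Y(R5) = 0.1845 S between n5,n4
  Y(R6) = 0.02457 S between n4,n0
  Y(C1) = 0.000 S between n5,n0
  Y(R7) = 0.2532 S between n2,n3
  Y(R8) = 0.1171 S between n5,n4
  Y(R9) = 0.005952 S between n5,n4
  Y(C2) = 0.000 S between n0,n1
  Y(R10) = 0.001621 S between n0,n2
  Y(R11) = 0.01724 S between n5,n4
  L3: short n5↔n1 (DC inductor)
  Y(R12) = 0.0001355 S between n3,n2
  I1: injects 0.213 A into n4 (from n5)
Assemble and solve the 8×8 MNA system:
  V(n1)=0.000  V(n2)=0.000  V(n3)=0.000  V(n4)=0.5597  V(n5)=0.000
  i(L1)=0.003093  i(L2)=-0.01375  i(L3)=-0.01745

-0.06554 A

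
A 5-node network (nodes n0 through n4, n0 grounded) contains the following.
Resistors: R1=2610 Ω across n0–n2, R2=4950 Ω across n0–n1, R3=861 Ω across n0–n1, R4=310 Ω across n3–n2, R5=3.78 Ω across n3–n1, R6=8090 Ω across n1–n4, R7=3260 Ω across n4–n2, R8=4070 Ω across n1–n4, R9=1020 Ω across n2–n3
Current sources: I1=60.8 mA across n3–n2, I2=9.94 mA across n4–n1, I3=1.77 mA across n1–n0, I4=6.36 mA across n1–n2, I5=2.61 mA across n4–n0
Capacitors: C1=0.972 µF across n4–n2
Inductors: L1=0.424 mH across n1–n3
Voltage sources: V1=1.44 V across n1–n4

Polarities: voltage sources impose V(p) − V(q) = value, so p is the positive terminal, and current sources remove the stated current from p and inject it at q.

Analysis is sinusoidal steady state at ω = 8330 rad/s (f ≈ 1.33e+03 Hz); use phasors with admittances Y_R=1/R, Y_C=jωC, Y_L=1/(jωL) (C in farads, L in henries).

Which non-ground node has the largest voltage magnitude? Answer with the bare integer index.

2

Apply KCL at each of the 4 non-ground nodes and solve the resulting linear system.
Node n1: branches {R2, R3, I2, R5, I3, L1, I4, R6, R8, V1} → V_1 = -3.066+1.498j
Node n2: branches {R1, R4, I1, C1, I4, R7, R9} → V_2 = -0.5219-5.331j
Node n3: branches {R4, I1, R5, L1, R9} → V_3 = -3.101+1.354j
Node n4: branches {C1, I2, R6, R7, R8, I5, V1} → V_4 = -4.506+1.498j
Source currents: i(V1)=-0.04449-0.03016j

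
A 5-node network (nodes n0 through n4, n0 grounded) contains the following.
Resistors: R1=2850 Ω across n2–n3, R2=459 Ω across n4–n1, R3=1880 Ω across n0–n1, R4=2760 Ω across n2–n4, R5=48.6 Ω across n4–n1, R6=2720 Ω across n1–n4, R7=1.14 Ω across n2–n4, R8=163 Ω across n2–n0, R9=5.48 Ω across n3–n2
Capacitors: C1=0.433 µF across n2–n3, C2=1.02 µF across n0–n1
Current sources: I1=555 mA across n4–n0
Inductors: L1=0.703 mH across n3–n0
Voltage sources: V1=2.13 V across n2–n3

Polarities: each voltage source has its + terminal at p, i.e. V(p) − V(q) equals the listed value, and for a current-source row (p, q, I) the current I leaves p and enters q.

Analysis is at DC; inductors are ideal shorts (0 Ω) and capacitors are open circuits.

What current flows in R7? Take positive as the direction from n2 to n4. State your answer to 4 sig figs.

0.5555 A

Apply KCL at each of the 4 non-ground nodes and solve the resulting linear system.
Node n1: branches {R2, R3, C2, R5, R6} → V_1 = 1.463
Node n2: branches {R1, C1, R4, R7, R8, R9, V1} → V_2 = 2.130
Node n3: branches {R1, C1, L1, R9, V1} → V_3 = 0.000
Node n4: branches {R2, R4, R5, I1, R6, R7} → V_4 = 1.497
Source currents: i(L1)=-0.5688, i(V1)=-0.9583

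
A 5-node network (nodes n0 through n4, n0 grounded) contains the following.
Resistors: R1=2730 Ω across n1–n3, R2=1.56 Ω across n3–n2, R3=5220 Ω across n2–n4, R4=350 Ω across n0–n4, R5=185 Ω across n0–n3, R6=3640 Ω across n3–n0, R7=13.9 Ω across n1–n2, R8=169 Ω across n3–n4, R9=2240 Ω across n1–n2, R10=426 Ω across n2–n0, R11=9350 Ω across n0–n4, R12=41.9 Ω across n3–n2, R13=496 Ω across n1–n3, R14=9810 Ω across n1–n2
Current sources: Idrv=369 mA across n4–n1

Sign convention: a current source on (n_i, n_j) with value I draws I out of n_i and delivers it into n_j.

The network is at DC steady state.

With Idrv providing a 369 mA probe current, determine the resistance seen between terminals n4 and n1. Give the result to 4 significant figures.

R_eq = 135.4 Ω

MNA unknowns: 4 node voltages V₁..V_4
R1: Y=0.0003663 on G[1,3]
R2: Y=0.6410 on G[3,2]
R3: Y=0.0001916 on G[2,4]
R4: Y=0.002857 on G[0,4]
R5: Y=0.005405 on G[0,3]
R6: Y=0.0002747 on G[3,0]
R7: Y=0.07194 on G[1,2]
R8: Y=0.005917 on G[3,4]
R9: Y=0.0004464 on G[1,2]
R10: Y=0.002347 on G[2,0]
R11: Y=0.0001070 on G[0,4]
R12: Y=0.02387 on G[3,2]
R13: Y=0.002016 on G[1,3]
R14: Y=0.0001019 on G[1,2]
Idrv: z[4]−=0.369, z[1]+=0.369
solve → V1=17.30, V2=12.39, V3=11.91, V4=-32.64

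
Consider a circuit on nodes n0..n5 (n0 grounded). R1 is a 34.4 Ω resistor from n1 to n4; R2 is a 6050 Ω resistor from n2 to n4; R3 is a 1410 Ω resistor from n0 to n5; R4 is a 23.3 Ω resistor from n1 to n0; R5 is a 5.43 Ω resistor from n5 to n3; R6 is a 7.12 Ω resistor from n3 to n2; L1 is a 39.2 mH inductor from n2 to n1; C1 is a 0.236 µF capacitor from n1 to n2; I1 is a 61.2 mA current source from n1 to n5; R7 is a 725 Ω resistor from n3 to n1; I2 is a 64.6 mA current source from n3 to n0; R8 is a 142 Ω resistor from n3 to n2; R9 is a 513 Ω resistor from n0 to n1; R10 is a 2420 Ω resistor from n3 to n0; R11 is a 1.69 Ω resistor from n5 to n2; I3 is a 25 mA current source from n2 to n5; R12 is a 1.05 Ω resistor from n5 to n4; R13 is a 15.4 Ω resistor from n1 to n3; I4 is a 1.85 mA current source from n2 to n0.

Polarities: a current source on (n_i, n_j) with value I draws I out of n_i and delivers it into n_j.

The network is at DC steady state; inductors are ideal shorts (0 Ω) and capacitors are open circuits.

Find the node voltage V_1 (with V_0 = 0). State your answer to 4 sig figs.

Element admittances at DC:
  Y(R1) = 0.02907 S between n1,n4
  Y(R2) = 0.0001653 S between n2,n4
  Y(R3) = 0.0007092 S between n0,n5
  Y(R4) = 0.04292 S between n1,n0
  Y(R5) = 0.1842 S between n5,n3
  Y(R6) = 0.1404 S between n3,n2
  L1: short n2↔n1 (DC inductor)
  Y(C1) = 0.000 S between n1,n2
  I1: injects 0.0612 A into n5 (from n1)
  Y(R7) = 0.001379 S between n3,n1
  I2: injects 0.0646 A into n0 (from n3)
  Y(R8) = 0.007042 S between n3,n2
  Y(R9) = 0.001949 S between n0,n1
  Y(R10) = 0.0004132 S between n3,n0
  Y(R11) = 0.5917 S between n5,n2
  I3: injects 0.025 A into n5 (from n2)
  Y(R12) = 0.9524 S between n5,n4
  Y(R13) = 0.06494 S between n1,n3
  I4: injects 0.00185 A into n0 (from n2)
Assemble and solve the 6×6 MNA system:
  V(n1)=-1.445  V(n2)=-1.445  V(n3)=-1.569  V(n4)=-1.367  V(n5)=-1.365
  i(L1)=0.002307

-1.445 V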